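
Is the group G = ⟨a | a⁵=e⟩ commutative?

G has a single generator, so G is cyclic and hence abelian.

Answer: Yes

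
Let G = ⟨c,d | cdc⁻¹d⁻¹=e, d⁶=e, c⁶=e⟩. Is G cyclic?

|G| = 36, but the maximum element order in G is 6 < 36. No single element generates all of G, so G is not cyclic.

Answer: No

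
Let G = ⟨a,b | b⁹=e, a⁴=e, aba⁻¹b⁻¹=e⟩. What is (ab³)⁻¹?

The order of (ab³) is 12 (smallest k with (ab³)ᵏ = e), so (ab³)⁻¹ = (ab³)¹¹ = a³b⁶.
Check: (ab³) · (a³b⁶) → (ab³) · a³ = b³;   (b³) · b⁶ = e, giving e as required.

Answer: a³b⁶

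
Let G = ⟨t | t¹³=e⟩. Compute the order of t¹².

Compute successive powers until reaching e:
  (t¹²)¹ = t¹², (t¹²)² = t¹¹, (t¹²)³ = t¹⁰, (t¹²)⁴ = t⁹, (t¹²)⁵ = t⁸, (t¹²)⁶ = t⁷, (t¹²)⁷ = t⁶, (t¹²)⁸ = t⁵, (t¹²)⁹ = t⁴, (t¹²)¹⁰ = t³, (t¹²)¹¹ = t², (t¹²)¹² = t, (t¹²)¹³ = e.
The smallest positive k with (t¹²)ᵏ = e is 13.

Answer: 13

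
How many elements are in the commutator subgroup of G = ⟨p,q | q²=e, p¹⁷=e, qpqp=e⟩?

G' = [G, G] is generated by all commutators. The generator-pair commutators are: [p, q] = p².
The subgroup they normally generate is {e, p, p², p³, p⁴, p⁵, p⁶, p⁷, p⁸, p⁹, p¹⁰, p¹¹, p¹², p¹³, p¹⁴, p¹⁵, p¹⁶}, of order 17.
Check: |G/G'| = 34/17 = 2 is the order of the abelianisation.

Answer: 17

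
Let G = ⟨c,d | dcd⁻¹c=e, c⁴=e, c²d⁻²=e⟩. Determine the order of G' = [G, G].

G' = [G, G] is generated by all commutators. The generator-pair commutators are: [c, d] = c².
The subgroup they normally generate is {e, c²}, of order 2.
Check: |G/G'| = 8/2 = 4 is the order of the abelianisation.

Answer: 2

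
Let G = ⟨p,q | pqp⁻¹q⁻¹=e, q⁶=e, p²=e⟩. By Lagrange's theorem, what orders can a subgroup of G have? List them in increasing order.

|G| = 12 = 2² · 3. By Lagrange's theorem the order of any subgroup divides 12; the divisors of 12 are 1, 2, 3, 4, 6, 12.

Answer: 1, 2, 3, 4, 6, 12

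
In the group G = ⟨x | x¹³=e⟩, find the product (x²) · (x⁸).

Compute (x²) · (x⁸) by multiplying left to right and reducing via the relations at each step:
  (x²) · x⁸ = x¹⁰

Answer: x¹⁰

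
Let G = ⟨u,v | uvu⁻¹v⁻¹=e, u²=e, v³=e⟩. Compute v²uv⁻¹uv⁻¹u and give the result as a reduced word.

Multiply left to right, reducing at each step:
  (v²) · u = uv²
  (uv²) · v⁻¹ = uv
  (uv) · u = v
  v · v⁻¹ = e
  e · u = u

Answer: u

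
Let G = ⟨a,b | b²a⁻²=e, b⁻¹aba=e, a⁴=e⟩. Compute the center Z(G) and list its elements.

An element z ∈ Z(G) iff z commutes with every generator.
For example a² is central: (a²)·a = a³ = a·(a²); (a²)·b = b⁻¹ = b·(a²).
Whereas a ∉ Z(G) since a·b = ab ≠ ab⁻¹ = b·a.
Checking each of the 8 elements this way gives Z(G) = {e, a²}, of order 2.

Answer: {e, a²}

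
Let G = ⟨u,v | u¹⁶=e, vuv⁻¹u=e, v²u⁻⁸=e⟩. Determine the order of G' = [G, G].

G' = [G, G] is generated by all commutators. The generator-pair commutators are: [u, v] = u².
The subgroup they normally generate is {e, u², u⁴, u⁶, u⁸, u¹⁰, u¹², u¹⁴}, of order 8.
Check: |G/G'| = 32/8 = 4 is the order of the abelianisation.

Answer: 8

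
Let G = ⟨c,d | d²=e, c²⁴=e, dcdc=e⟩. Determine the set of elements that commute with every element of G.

An element z ∈ Z(G) iff z commutes with every generator.
For example c¹² is central: (c¹²)·c = c¹³ = c·(c¹²); (c¹²)·d = c¹²d = d·(c¹²).
Whereas c ∉ Z(G) since c·d = cd ≠ c²³d = d·c.
Checking each of the 48 elements this way gives Z(G) = {e, c¹²}, of order 2.

Answer: {e, c¹²}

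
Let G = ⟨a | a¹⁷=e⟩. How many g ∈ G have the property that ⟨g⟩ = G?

G is cyclic of order 17. An element generates G iff its order is 17, and a cyclic group of order 17 has exactly φ(17) = 16 such elements.

Answer: 16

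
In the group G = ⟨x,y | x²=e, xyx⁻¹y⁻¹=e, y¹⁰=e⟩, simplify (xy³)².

Compute successive powers of (xy³), reducing at each step:
  (xy³)²: (xy³) · x = y³;   (y³) · y³ = y⁶

Answer: y⁶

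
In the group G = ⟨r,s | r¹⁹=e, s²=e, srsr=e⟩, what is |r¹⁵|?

Compute successive powers until reaching e:
  (r¹⁵)¹ = r¹⁵, (r¹⁵)² = r¹¹, (r¹⁵)³ = r⁷, (r¹⁵)⁴ = r³, (r¹⁵)⁵ = r¹⁸, (r¹⁵)⁶ = r¹⁴, (r¹⁵)⁷ = r¹⁰, (r¹⁵)⁸ = r⁶, (r¹⁵)⁹ = r², (r¹⁵)¹⁰ = r¹⁷, (r¹⁵)¹¹ = r¹³, (r¹⁵)¹² = r⁹, (r¹⁵)¹³ = r⁵, (r¹⁵)¹⁴ = r, (r¹⁵)¹⁵ = r¹⁶, (r¹⁵)¹⁶ = r¹², (r¹⁵)¹⁷ = r⁸, (r¹⁵)¹⁸ = r⁴, (r¹⁵)¹⁹ = e.
The smallest positive k with (r¹⁵)ᵏ = e is 19.

Answer: 19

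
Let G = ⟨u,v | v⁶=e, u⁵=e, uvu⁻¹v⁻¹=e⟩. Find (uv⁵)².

Compute successive powers of (uv⁵), reducing at each step:
  (uv⁵)²: (uv⁵) · u = u²v⁵;   (u²v⁵) · v⁵ = u²v⁴

Answer: u²v⁴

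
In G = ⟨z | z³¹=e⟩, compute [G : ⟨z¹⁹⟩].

First find ord(z¹⁹) by computing successive powers:
  (z¹⁹)¹ = z¹⁹, (z¹⁹)² = z⁷, (z¹⁹)³ = z²⁶, (z¹⁹)⁴ = z¹⁴, (z¹⁹)⁵ = z², (z¹⁹)⁶ = z²¹, (z¹⁹)⁷ = z⁹, (z¹⁹)⁸ = z²⁸, (z¹⁹)⁹ = z¹⁶, (z¹⁹)¹⁰ = z⁴, (z¹⁹)¹¹ = z²³, (z¹⁹)¹² = z¹¹, (z¹⁹)¹³ = z³⁰, (z¹⁹)¹⁴ = z¹⁸, (z¹⁹)¹⁵ = z⁶, (z¹⁹)¹⁶ = z²⁵, (z¹⁹)¹⁷ = z¹³, (z¹⁹)¹⁸ = z, (z¹⁹)¹⁹ = z²⁰, (z¹⁹)²⁰ = z⁸, (z¹⁹)²¹ = z²⁷, (z¹⁹)²² = z¹⁵, (z¹⁹)²³ = z³, (z¹⁹)²⁴ = z²², (z¹⁹)²⁵ = z¹⁰, (z¹⁹)²⁶ = z²⁹, (z¹⁹)²⁷ = z¹⁷, (z¹⁹)²⁸ = z⁵, (z¹⁹)²⁹ = z²⁴, (z¹⁹)³⁰ = z¹², (z¹⁹)³¹ = e.
So |⟨z¹⁹⟩| = ord(z¹⁹) = 31. With |G| = 31, by Lagrange [G : ⟨z¹⁹⟩] = 31/31 = 1.

Answer: 1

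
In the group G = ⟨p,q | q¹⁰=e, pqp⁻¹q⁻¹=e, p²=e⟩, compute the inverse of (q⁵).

The order of (q⁵) is 2 (smallest k with (q⁵)ᵏ = e), so (q⁵)⁻¹ = (q⁵)¹ = q⁵.
Check: (q⁵) · (q⁵) → (q⁵) · q⁵ = e, giving e as required.

Answer: q⁵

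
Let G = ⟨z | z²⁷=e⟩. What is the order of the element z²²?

Compute successive powers until reaching e:
  (z²²)¹ = z²², (z²²)² = z¹⁷, (z²²)³ = z¹², (z²²)⁴ = z⁷, (z²²)⁵ = z², (z²²)⁶ = z²⁴, (z²²)⁷ = z¹⁹, (z²²)⁸ = z¹⁴, (z²²)⁹ = z⁹, (z²²)¹⁰ = z⁴, (z²²)¹¹ = z²⁶, (z²²)¹² = z²¹, (z²²)¹³ = z¹⁶, (z²²)¹⁴ = z¹¹, (z²²)¹⁵ = z⁶, (z²²)¹⁶ = z, (z²²)¹⁷ = z²³, (z²²)¹⁸ = z¹⁸, (z²²)¹⁹ = z¹³, (z²²)²⁰ = z⁸, (z²²)²¹ = z³, (z²²)²² = z²⁵, (z²²)²³ = z²⁰, (z²²)²⁴ = z¹⁵, (z²²)²⁵ = z¹⁰, (z²²)²⁶ = z⁵, (z²²)²⁷ = e.
The smallest positive k with (z²²)ᵏ = e is 27.

Answer: 27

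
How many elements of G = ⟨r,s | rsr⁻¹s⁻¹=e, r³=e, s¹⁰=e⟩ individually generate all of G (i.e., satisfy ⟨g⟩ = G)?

G is cyclic of order 30. An element generates G iff its order is 30, and a cyclic group of order 30 has exactly φ(30) = 8 such elements.

Answer: 8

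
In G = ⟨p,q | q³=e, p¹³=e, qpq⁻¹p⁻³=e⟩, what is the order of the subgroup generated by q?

|⟨q⟩| equals the order of q. Compute successive powers until reaching e:
  q¹ = q, q² = q², q³ = e.
The smallest positive k with qᵏ = e is 3, so |⟨q⟩| = 3.

Answer: 3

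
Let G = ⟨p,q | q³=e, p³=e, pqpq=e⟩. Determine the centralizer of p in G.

⟨p⟩ ⊆ C_G(p) since powers of p commute with p; so |C_G(p)| ≥ |⟨p⟩| = 3.
By orbit–stabilizer, |C_G(p)| = |G| / |conj. class of p| = 12 / 4 = 3.
The 3 elements commuting with p are {e, p, p²}.

Answer: {e, p, p²}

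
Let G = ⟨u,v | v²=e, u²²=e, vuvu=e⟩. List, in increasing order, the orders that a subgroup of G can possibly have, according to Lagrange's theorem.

|G| = 44 = 2² · 11. By Lagrange's theorem the order of any subgroup divides 44; the divisors of 44 are 1, 2, 4, 11, 22, 44.

Answer: 1, 2, 4, 11, 22, 44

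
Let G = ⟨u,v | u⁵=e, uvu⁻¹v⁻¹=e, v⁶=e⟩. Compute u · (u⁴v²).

Compute u · (u⁴v²) by multiplying left to right and reducing via the relations at each step:
  u · u⁴ = e
  e · v² = v²

Answer: v²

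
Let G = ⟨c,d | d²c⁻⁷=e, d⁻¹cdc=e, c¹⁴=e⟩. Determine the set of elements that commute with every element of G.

An element z ∈ Z(G) iff z commutes with every generator.
For example c⁷ is central: (c⁷)·c = c⁸ = c·(c⁷); (c⁷)·d = d⁻¹ = d·(c⁷).
Whereas c ∉ Z(G) since c·d = cd ≠ c⁶d⁻¹ = d·c.
Checking each of the 28 elements this way gives Z(G) = {e, c⁷}, of order 2.

Answer: {e, c⁷}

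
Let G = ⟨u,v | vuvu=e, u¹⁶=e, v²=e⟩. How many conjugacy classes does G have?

The conjugacy classes (representative and size) are:
  [e] (size 1), [u¹⁵] (size 2), [u²] (size 2), [u³] (size 2), [u¹²] (size 2), [u⁵] (size 2), [u⁶] (size 2), [u⁷] (size 2), [u⁸] (size 1), [u²v] (size 8), [u¹⁵v] (size 8).
Class equation: 1 + 2 + 2 + 2 + 2 + 2 + 2 + 2 + 1 + 8 + 8 = 32 = |G|. So G has 11 conjugacy classes.

Answer: 11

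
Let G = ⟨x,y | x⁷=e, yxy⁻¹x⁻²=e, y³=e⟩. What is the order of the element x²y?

Compute successive powers until reaching e:
  (x²y)¹ = x²y, (x²y)² = x⁶y², (x²y)³ = e.
The smallest positive k with (x²y)ᵏ = e is 3.

Answer: 3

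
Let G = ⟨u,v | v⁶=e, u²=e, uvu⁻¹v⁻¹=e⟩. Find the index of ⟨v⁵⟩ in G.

First find ord(v⁵) by computing successive powers:
  (v⁵)¹ = v⁵, (v⁵)² = v⁴, (v⁵)³ = v³, (v⁵)⁴ = v², (v⁵)⁵ = v, (v⁵)⁶ = e.
So |⟨v⁵⟩| = ord(v⁵) = 6. With |G| = 12, by Lagrange [G : ⟨v⁵⟩] = 12/6 = 2.

Answer: 2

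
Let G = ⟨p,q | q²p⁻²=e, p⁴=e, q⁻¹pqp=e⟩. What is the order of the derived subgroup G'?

G' = [G, G] is generated by all commutators. The generator-pair commutators are: [p, q] = p².
The subgroup they normally generate is {e, p²}, of order 2.
Check: |G/G'| = 8/2 = 4 is the order of the abelianisation.

Answer: 2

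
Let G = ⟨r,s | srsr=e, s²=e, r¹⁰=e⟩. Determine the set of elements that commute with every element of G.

An element z ∈ Z(G) iff z commutes with every generator.
For example r⁵ is central: (r⁵)·r = r⁶ = r·(r⁵); (r⁵)·s = r⁵s = s·(r⁵).
Whereas r ∉ Z(G) since r·s = rs ≠ r⁹s = s·r.
Checking each of the 20 elements this way gives Z(G) = {e, r⁵}, of order 2.

Answer: {e, r⁵}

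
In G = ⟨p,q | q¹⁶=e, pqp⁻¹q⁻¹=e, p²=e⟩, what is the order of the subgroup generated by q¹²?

|⟨q¹²⟩| equals the order of q¹². Compute successive powers until reaching e:
  (q¹²)¹ = q¹², (q¹²)² = q⁸, (q¹²)³ = q⁴, (q¹²)⁴ = e.
The smallest positive k with (q¹²)ᵏ = e is 4, so |⟨q¹²⟩| = 4.

Answer: 4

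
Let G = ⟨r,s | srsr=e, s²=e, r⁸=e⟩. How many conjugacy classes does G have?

The conjugacy classes (representative and size) are:
  [e] (size 1), [r] (size 2), [r⁶] (size 2), [r³] (size 2), [r⁴] (size 1), [s] (size 4), [r⁵s] (size 4).
Class equation: 1 + 2 + 2 + 2 + 1 + 4 + 4 = 16 = |G|. So G has 7 conjugacy classes.

Answer: 7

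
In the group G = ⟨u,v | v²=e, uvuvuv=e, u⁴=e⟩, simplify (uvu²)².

Compute successive powers of (uvu²), reducing at each step:
  (uvu²)²: (uvu²) · u = uvu³;   (uvu³) · v = u²vu;   (u²vu) · u² = u²vu³

Answer: u²vu³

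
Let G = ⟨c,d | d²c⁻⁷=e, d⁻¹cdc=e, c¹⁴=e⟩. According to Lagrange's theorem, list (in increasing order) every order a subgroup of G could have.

|G| = 28 = 2² · 7. By Lagrange's theorem the order of any subgroup divides 28; the divisors of 28 are 1, 2, 4, 7, 14, 28.

Answer: 1, 2, 4, 7, 14, 28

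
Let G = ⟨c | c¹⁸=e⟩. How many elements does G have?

G is generated by a single element, so G is cyclic. The relator gives c¹⁸ = e and no smaller power is forced to be e, so the 18 powers {c, e, c², c³, c⁴, c⁵, c⁶, c⁷, c⁸, c⁹, c¹², c¹³, c¹¹, c¹⁰, c¹⁴, c¹⁵, c¹⁶, c¹⁷} are distinct. Hence |G| = 18.

Answer: 18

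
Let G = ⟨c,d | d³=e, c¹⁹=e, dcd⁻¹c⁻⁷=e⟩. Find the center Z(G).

An element z ∈ Z(G) iff z commutes with every generator.
For example e is central: e·c = c = c·e; e·d = d = d·e.
Whereas c ∉ Z(G) since c·d = cd ≠ c⁷d = d·c.
Checking each of the 57 elements this way gives Z(G) = {e}, of order 1.

Answer: {e}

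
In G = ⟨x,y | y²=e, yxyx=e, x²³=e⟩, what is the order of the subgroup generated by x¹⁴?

|⟨x¹⁴⟩| equals the order of x¹⁴. Compute successive powers until reaching e:
  (x¹⁴)¹ = x¹⁴, (x¹⁴)² = x⁵, (x¹⁴)³ = x¹⁹, (x¹⁴)⁴ = x¹⁰, (x¹⁴)⁵ = x, (x¹⁴)⁶ = x¹⁵, (x¹⁴)⁷ = x⁶, (x¹⁴)⁸ = x²⁰, (x¹⁴)⁹ = x¹¹, (x¹⁴)¹⁰ = x², (x¹⁴)¹¹ = x¹⁶, (x¹⁴)¹² = x⁷, (x¹⁴)¹³ = x²¹, (x¹⁴)¹⁴ = x¹², (x¹⁴)¹⁵ = x³, (x¹⁴)¹⁶ = x¹⁷, (x¹⁴)¹⁷ = x⁸, (x¹⁴)¹⁸ = x²², (x¹⁴)¹⁹ = x¹³, (x¹⁴)²⁰ = x⁴, (x¹⁴)²¹ = x¹⁸, (x¹⁴)²² = x⁹, (x¹⁴)²³ = e.
The smallest positive k with (x¹⁴)ᵏ = e is 23, so |⟨x¹⁴⟩| = 23.

Answer: 23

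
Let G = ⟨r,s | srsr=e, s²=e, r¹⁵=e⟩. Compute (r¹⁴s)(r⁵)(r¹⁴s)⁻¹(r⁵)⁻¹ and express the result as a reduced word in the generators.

[(r¹⁴s), (r⁵)] = (r¹⁴s)·(r⁵)·(r¹⁴s)⁻¹·(r⁵)⁻¹.
  (r¹⁴s) · (r⁵) = r⁹s
  (r⁹s) · (r¹⁴s) = r¹⁰
  (r¹⁰) · (r¹⁰) = r⁵

Answer: r⁵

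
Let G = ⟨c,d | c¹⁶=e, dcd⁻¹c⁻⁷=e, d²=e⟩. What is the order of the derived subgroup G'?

G' = [G, G] is generated by all commutators. The generator-pair commutators are: [c, d] = c¹⁰.
The subgroup they normally generate is {e, c², c⁴, c⁶, c⁸, c¹⁰, c¹², c¹⁴}, of order 8.
Check: |G/G'| = 32/8 = 4 is the order of the abelianisation.

Answer: 8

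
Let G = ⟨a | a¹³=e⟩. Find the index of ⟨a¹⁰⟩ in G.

First find ord(a¹⁰) by computing successive powers:
  (a¹⁰)¹ = a¹⁰, (a¹⁰)² = a⁷, (a¹⁰)³ = a⁴, (a¹⁰)⁴ = a, (a¹⁰)⁵ = a¹¹, (a¹⁰)⁶ = a⁸, (a¹⁰)⁷ = a⁵, (a¹⁰)⁸ = a², (a¹⁰)⁹ = a¹², (a¹⁰)¹⁰ = a⁹, (a¹⁰)¹¹ = a⁶, (a¹⁰)¹² = a³, (a¹⁰)¹³ = e.
So |⟨a¹⁰⟩| = ord(a¹⁰) = 13. With |G| = 13, by Lagrange [G : ⟨a¹⁰⟩] = 13/13 = 1.

Answer: 1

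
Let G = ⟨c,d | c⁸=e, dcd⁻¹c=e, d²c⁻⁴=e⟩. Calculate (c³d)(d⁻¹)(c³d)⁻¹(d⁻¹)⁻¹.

[(c³d), (d⁻¹)] = (c³d)·(d⁻¹)·(c³d)⁻¹·(d⁻¹)⁻¹.
  (c³d) · (d⁻¹) = c³
  (c³) · (c³d⁻¹) = c²d
  (c²d) · d = c⁶

Answer: c⁶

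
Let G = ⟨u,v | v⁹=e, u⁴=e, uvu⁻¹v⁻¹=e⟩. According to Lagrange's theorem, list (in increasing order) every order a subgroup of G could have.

|G| = 36 = 2² · 3². By Lagrange's theorem the order of any subgroup divides 36; the divisors of 36 are 1, 2, 3, 4, 6, 9, 12, 18, 36.

Answer: 1, 2, 3, 4, 6, 9, 12, 18, 36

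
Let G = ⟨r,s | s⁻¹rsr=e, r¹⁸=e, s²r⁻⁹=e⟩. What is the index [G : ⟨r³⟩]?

First find ord(r³) by computing successive powers:
  (r³)¹ = r³, (r³)² = r⁶, (r³)³ = r⁹, (r³)⁴ = r¹², (r³)⁵ = r¹⁵, (r³)⁶ = e.
So |⟨r³⟩| = ord(r³) = 6. With |G| = 36, by Lagrange [G : ⟨r³⟩] = 36/6 = 6.

Answer: 6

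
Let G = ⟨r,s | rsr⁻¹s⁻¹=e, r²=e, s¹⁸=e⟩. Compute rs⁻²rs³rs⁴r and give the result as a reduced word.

Multiply left to right, reducing at each step:
  r · s⁻² = rs¹⁶
  (rs¹⁶) · r = s¹⁶
  (s¹⁶) · s³ = s
  s · r = rs
  (rs) · s⁴ = rs⁵
  (rs⁵) · r = s⁵

Answer: s⁵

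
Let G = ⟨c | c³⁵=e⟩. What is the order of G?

G is generated by a single element, so G is cyclic. The relator gives c³⁵ = e and no smaller power is forced to be e, so the 35 powers {c, e, c², c³, c⁴, c⁵, c⁶, c⁷, c⁸, c⁹, c²², c²³, c²¹, c²⁰, c²⁴, c²⁵, c²⁶, c²⁷, c²⁸, c²⁹, c³², c³³, c³¹, c³⁰, c³⁴, c¹², c¹³, c¹¹, c¹⁰, c¹⁴, c¹⁵, c¹⁶, c¹⁷, c¹⁸, c¹⁹} are distinct. Hence |G| = 35.

Answer: 35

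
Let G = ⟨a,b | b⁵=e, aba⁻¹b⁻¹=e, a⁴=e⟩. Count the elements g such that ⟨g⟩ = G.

G is cyclic of order 20. An element generates G iff its order is 20, and a cyclic group of order 20 has exactly φ(20) = 8 such elements.

Answer: 8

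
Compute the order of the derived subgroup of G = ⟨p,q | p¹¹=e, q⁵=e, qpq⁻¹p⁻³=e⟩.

G' = [G, G] is generated by all commutators. The generator-pair commutators are: [p, q] = p⁹.
The subgroup they normally generate is {e, p, p², p³, p⁴, p⁵, p⁶, p⁷, p⁸, p⁹, p¹⁰}, of order 11.
Check: |G/G'| = 55/11 = 5 is the order of the abelianisation.

Answer: 11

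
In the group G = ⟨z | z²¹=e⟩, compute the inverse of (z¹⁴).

The order of (z¹⁴) is 3 (smallest k with (z¹⁴)ᵏ = e), so (z¹⁴)⁻¹ = (z¹⁴)² = z⁷.
Check: (z¹⁴) · (z⁷) → (z¹⁴) · z⁷ = e, giving e as required.

Answer: z⁷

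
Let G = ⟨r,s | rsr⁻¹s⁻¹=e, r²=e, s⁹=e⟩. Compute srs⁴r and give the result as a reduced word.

Multiply left to right, reducing at each step:
  s · r = rs
  (rs) · s⁴ = rs⁵
  (rs⁵) · r = s⁵

Answer: s⁵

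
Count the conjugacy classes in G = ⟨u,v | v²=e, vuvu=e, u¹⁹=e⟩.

The conjugacy classes (representative and size) are:
  [e] (size 1), [u¹⁸] (size 2), [u²] (size 2), [u¹⁶] (size 2), [u⁴] (size 2), [u¹⁴] (size 2), [u¹³] (size 2), [u¹²] (size 2), [u⁸] (size 2), [u⁹] (size 2), [v] (size 19).
Class equation: 1 + 2 + 2 + 2 + 2 + 2 + 2 + 2 + 2 + 2 + 19 = 38 = |G|. So G has 11 conjugacy classes.

Answer: 11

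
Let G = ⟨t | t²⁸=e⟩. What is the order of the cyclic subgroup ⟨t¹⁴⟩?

|⟨t¹⁴⟩| equals the order of t¹⁴. Compute successive powers until reaching e:
  (t¹⁴)¹ = t¹⁴, (t¹⁴)² = e.
The smallest positive k with (t¹⁴)ᵏ = e is 2, so |⟨t¹⁴⟩| = 2.

Answer: 2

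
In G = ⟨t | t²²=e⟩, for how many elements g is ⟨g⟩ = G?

G is cyclic of order 22. An element generates G iff its order is 22, and a cyclic group of order 22 has exactly φ(22) = 10 such elements.

Answer: 10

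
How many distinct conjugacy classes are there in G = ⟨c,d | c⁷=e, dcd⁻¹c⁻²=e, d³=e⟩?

The conjugacy classes (representative and size) are:
  [e] (size 1), [c²] (size 3), [c⁵] (size 3), [d] (size 7), [d²] (size 7).
Class equation: 1 + 3 + 3 + 7 + 7 = 21 = |G|. So G has 5 conjugacy classes.

Answer: 5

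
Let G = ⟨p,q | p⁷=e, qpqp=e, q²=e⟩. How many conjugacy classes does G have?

The conjugacy classes (representative and size) are:
  [e] (size 1), [p⁶] (size 2), [p⁵] (size 2), [p⁴] (size 2), [pq] (size 7).
Class equation: 1 + 2 + 2 + 2 + 7 = 14 = |G|. So G has 5 conjugacy classes.

Answer: 5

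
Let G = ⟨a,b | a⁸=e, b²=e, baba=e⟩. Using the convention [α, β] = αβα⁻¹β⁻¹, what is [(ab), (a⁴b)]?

[(ab), (a⁴b)] = (ab)·(a⁴b)·(ab)⁻¹·(a⁴b)⁻¹.
  (ab) · (a⁴b) = a⁵
  (a⁵) · (ab) = a⁶b
  (a⁶b) · (a⁴b) = a²

Answer: a²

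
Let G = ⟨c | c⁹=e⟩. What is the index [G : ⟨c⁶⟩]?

First find ord(c⁶) by computing successive powers:
  (c⁶)¹ = c⁶, (c⁶)² = c³, (c⁶)³ = e.
So |⟨c⁶⟩| = ord(c⁶) = 3. With |G| = 9, by Lagrange [G : ⟨c⁶⟩] = 9/3 = 3.

Answer: 3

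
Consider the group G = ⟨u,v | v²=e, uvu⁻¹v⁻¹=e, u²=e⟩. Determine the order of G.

Enumerate words in the generators, reducing via the relations: the distinct elements are
  {e, u, v, uv}.
No further products give new elements, so |G| = 4.

Answer: 4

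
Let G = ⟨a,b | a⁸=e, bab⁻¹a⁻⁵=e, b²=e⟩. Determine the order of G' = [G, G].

G' = [G, G] is generated by all commutators. The generator-pair commutators are: [a, b] = a⁴.
The subgroup they normally generate is {e, a⁴}, of order 2.
Check: |G/G'| = 16/2 = 8 is the order of the abelianisation.

Answer: 2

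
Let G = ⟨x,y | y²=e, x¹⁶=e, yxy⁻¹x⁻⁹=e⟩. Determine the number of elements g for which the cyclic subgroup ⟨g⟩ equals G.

⟨g⟩ = G would require ord(g) = |G| = 32, but the maximum element order in G is 16 < 32. So G is not cyclic and no single element generates it: the count is 0.

Answer: 0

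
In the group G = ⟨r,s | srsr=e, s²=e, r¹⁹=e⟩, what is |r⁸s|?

Compute successive powers until reaching e:
  (r⁸s)¹ = r⁸s, (r⁸s)² = e.
The smallest positive k with (r⁸s)ᵏ = e is 2.

Answer: 2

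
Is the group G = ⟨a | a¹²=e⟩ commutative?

G has a single generator, so G is cyclic and hence abelian.

Answer: Yes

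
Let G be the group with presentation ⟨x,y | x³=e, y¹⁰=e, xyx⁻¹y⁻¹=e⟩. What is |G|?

Enumerate words in the generators, reducing via the relations: the distinct elements are
  {e, x, y, xy, x², y², y³, y⁴, y⁵, y⁶, y⁷, y⁸, y⁹, xy², xy³, xy⁴, xy⁵, xy⁶, xy⁷, xy⁸, xy⁹, x²y, x²y², x²y³, x²y⁴, x²y⁵, x²y⁶, x²y⁷, x²y⁸, x²y⁹}.
No further products give new elements, so |G| = 30.

Answer: 30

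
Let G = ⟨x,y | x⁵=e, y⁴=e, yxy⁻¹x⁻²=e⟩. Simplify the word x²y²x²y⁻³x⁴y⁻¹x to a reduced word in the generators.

Multiply left to right, reducing at each step:
  (x²) · y² = x²y²
  (x²y²) · x² = y²
  (y²) · y⁻³ = y³
  (y³) · x⁴ = x²y³
  (x²y³) · y⁻¹ = x²y²
  (x²y²) · x = xy²

Answer: xy²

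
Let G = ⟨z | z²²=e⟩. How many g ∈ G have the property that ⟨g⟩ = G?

G is cyclic of order 22. An element generates G iff its order is 22, and a cyclic group of order 22 has exactly φ(22) = 10 such elements.

Answer: 10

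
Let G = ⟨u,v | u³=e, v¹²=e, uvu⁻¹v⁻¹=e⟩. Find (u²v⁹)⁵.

Compute successive powers of (u²v⁹), reducing at each step:
  (u²v⁹)²: (u²v⁹) · u² = uv⁹;   (uv⁹) · v⁹ = uv⁶
  (u²v⁹)³: (uv⁶) · u² = v⁶;   (v⁶) · v⁹ = v³
  (u²v⁹)⁴: (v³) · u² = u²v³;   (u²v³) · v⁹ = u²
  (u²v⁹)⁵: (u²) · u² = u;   u · v⁹ = uv⁹

Answer: uv⁹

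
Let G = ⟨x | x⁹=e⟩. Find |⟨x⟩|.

|⟨x⟩| equals the order of x. Compute successive powers until reaching e:
  x¹ = x, x² = x², x³ = x³, x⁴ = x⁴, x⁵ = x⁵, x⁶ = x⁶, x⁷ = x⁷, x⁸ = x⁸, x⁹ = e.
The smallest positive k with xᵏ = e is 9, so |⟨x⟩| = 9.

Answer: 9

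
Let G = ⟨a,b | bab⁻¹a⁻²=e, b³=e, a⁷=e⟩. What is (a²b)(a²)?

Compute (a²b) · (a²) by multiplying left to right and reducing via the relations at each step:
  (a²b) · a² = a⁶b

Answer: a⁶b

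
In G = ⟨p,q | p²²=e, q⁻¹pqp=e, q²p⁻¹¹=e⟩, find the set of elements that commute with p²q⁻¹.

⟨p²q⁻¹⟩ ⊆ C_G(p²q⁻¹) since powers of p²q⁻¹ commute with p²q⁻¹; so |C_G(p²q⁻¹)| ≥ |⟨p²q⁻¹⟩| = 4.
By orbit–stabilizer, |C_G(p²q⁻¹)| = |G| / |conj. class of p²q⁻¹| = 44 / 11 = 4.
The 4 elements commuting with p²q⁻¹ are {e, p¹¹, p²q, p²q⁻¹}.

Answer: {e, p¹¹, p²q, p²q⁻¹}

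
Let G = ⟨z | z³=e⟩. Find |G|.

G is generated by a single element, so G is cyclic. The relator gives z³ = e and no smaller power is forced to be e, so the 3 powers {e, z, z²} are distinct. Hence |G| = 3.

Answer: 3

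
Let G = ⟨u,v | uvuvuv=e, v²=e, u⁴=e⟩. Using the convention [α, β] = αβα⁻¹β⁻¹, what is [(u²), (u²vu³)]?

[(u²), (u²vu³)] = (u²)·(u²vu³)·(u²)⁻¹·(u²vu³)⁻¹.
  (u²) · (u²vu³) = vu³
  (vu³) · (u²) = vu
  (vu) · (uvu²) = u²vu²v

Answer: u²vu²v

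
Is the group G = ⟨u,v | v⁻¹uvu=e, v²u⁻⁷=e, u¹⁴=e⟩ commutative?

u·v = uv but v·u = u⁶v⁻¹, so u·v ≠ v·u and G is not abelian.

Answer: No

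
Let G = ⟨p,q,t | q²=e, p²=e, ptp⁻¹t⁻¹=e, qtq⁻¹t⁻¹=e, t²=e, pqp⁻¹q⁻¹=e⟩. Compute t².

Compute successive powers of t, reducing at each step:
  t²: t · t = e

Answer: e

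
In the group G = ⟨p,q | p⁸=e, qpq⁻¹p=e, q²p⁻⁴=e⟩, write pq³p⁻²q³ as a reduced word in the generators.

Multiply left to right, reducing at each step:
  p · q³ = pq⁻¹
  (pq⁻¹) · p⁻² = p³q⁻¹
  (p³q⁻¹) · q³ = p⁷

Answer: p⁷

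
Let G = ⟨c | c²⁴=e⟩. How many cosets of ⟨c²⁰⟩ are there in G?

First find ord(c²⁰) by computing successive powers:
  (c²⁰)¹ = c²⁰, (c²⁰)² = c¹⁶, (c²⁰)³ = c¹², (c²⁰)⁴ = c⁸, (c²⁰)⁵ = c⁴, (c²⁰)⁶ = e.
So |⟨c²⁰⟩| = ord(c²⁰) = 6. With |G| = 24, by Lagrange [G : ⟨c²⁰⟩] = 24/6 = 4.

Answer: 4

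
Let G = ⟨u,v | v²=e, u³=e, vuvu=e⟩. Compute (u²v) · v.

Compute (u²v) · v by multiplying left to right and reducing via the relations at each step:
  (u²v) · v = u²

Answer: u²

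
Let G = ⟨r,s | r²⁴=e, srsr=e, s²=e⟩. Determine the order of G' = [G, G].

G' = [G, G] is generated by all commutators. The generator-pair commutators are: [r, s] = r².
The subgroup they normally generate is {e, r², r⁴, r⁶, r⁸, r¹⁰, r¹², r¹⁴, r¹⁶, r¹⁸, r²⁰, r²²}, of order 12.
Check: |G/G'| = 48/12 = 4 is the order of the abelianisation.

Answer: 12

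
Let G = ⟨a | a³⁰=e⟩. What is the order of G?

G is generated by a single element, so G is cyclic. The relator gives a³⁰ = e and no smaller power is forced to be e, so the 30 powers {a, e, a², a³, a⁴, a⁵, a⁶, a⁷, a⁸, a⁹, a²², a²³, a²¹, a²⁰, a²⁴, a²⁵, a²⁶, a²⁷, a²⁸, a²⁹, a¹², a¹³, a¹¹, a¹⁰, a¹⁴, a¹⁵, a¹⁶, a¹⁷, a¹⁸, a¹⁹} are distinct. Hence |G| = 30.

Answer: 30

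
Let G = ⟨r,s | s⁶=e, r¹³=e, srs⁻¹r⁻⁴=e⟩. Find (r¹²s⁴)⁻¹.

The order of (r¹²s⁴) is 3 (smallest k with (r¹²s⁴)ᵏ = e), so (r¹²s⁴)⁻¹ = (r¹²s⁴)² = r³s².
Check: (r¹²s⁴) · (r³s²) → (r¹²s⁴) · r³ = s⁴;   (s⁴) · s² = e, giving e as required.

Answer: r³s²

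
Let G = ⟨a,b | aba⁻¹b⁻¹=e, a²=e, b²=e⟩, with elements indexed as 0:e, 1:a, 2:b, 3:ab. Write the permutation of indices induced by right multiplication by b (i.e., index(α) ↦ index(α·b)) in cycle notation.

(0 2)(1 3)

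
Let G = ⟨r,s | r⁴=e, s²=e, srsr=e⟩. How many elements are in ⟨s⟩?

|⟨s⟩| equals the order of s. Compute successive powers until reaching e:
  s¹ = s, s² = e.
The smallest positive k with sᵏ = e is 2, so |⟨s⟩| = 2.

Answer: 2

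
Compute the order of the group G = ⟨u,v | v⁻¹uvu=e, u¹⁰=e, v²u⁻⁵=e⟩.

Enumerate words in the generators, reducing via the relations: the distinct elements are
  {e, u, v, uv, u², u³, u⁴, u⁵, u⁶, u⁷, u⁸, u⁹, u²v, u³v, u⁴v, v⁻¹, uv⁻¹, u²v⁻¹, u³v⁻¹, u⁴v⁻¹}.
No further products give new elements, so |G| = 20.

Answer: 20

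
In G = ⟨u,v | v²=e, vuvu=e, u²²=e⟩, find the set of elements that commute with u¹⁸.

⟨u¹⁸⟩ ⊆ C_G(u¹⁸) since powers of u¹⁸ commute with u¹⁸; so |C_G(u¹⁸)| ≥ |⟨u¹⁸⟩| = 11.
By orbit–stabilizer, |C_G(u¹⁸)| = |G| / |conj. class of u¹⁸| = 44 / 2 = 22.
The 22 elements commuting with u¹⁸ are {e, u, u², u³, u⁴, u⁵, u⁶, u⁷, u⁸, u⁹, u¹⁰, u¹¹, u¹², u¹³, u¹⁴, u¹⁵, u¹⁶, u¹⁷, u¹⁸, u¹⁹, u²⁰, u²¹}.

Answer: {e, u, u², u³, u⁴, u⁵, u⁶, u⁷, u⁸, u⁹, u¹⁰, u¹¹, u¹², u¹³, u¹⁴, u¹⁵, u¹⁶, u¹⁷, u¹⁸, u¹⁹, u²⁰, u²¹}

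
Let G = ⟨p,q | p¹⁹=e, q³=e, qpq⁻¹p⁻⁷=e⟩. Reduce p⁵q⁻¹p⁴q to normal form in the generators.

Multiply left to right, reducing at each step:
  (p⁵) · q⁻¹ = p⁵q²
  (p⁵q²) · p⁴ = p¹¹q²
  (p¹¹q²) · q = p¹¹

Answer: p¹¹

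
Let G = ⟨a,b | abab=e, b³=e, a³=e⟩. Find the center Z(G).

An element z ∈ Z(G) iff z commutes with every generator.
For example e is central: e·a = a = a·e; e·b = b = b·e.
Whereas a ∉ Z(G) since a·b = ab ≠ a²b² = b·a.
Checking each of the 12 elements this way gives Z(G) = {e}, of order 1.

Answer: {e}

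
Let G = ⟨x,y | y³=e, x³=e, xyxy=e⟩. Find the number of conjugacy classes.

The conjugacy classes (representative and size) are:
  [e] (size 1), [yx²] (size 4), [y²x] (size 4), [x²y²] (size 3).
Class equation: 1 + 4 + 4 + 3 = 12 = |G|. So G has 4 conjugacy classes.

Answer: 4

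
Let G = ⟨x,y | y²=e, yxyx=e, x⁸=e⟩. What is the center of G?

An element z ∈ Z(G) iff z commutes with every generator.
For example x⁴ is central: (x⁴)·x = x⁵ = x·(x⁴); (x⁴)·y = x⁴y = y·(x⁴).
Whereas x ∉ Z(G) since x·y = xy ≠ x⁷y = y·x.
Checking each of the 16 elements this way gives Z(G) = {e, x⁴}, of order 2.

Answer: {e, x⁴}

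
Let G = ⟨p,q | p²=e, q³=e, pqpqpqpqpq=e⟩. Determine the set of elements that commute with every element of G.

An element z ∈ Z(G) iff z commutes with every generator.
For example e is central: e·p = p = p·e; e·q = q = q·e.
Whereas p ∉ Z(G) since p·q = pq ≠ qp = q·p.
Checking each of the 60 elements this way gives Z(G) = {e}, of order 1.

Answer: {e}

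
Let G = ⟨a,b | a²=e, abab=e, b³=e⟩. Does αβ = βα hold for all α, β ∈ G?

a·b = ab but b·a = ab², so a·b ≠ b·a and G is not abelian.

Answer: No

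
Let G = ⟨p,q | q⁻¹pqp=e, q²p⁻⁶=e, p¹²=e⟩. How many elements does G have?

Enumerate words in the generators, reducing via the relations: the distinct elements are
  {e, p, q, pq, p², p³, p⁴, p⁵, p⁶, p⁷, p⁸, p⁹, p²q, p³q, p¹¹, p¹⁰, p⁴q, p⁵q, q⁻¹, pq⁻¹, p²q⁻¹, p³q⁻¹, p⁴q⁻¹, p⁵q⁻¹}.
No further products give new elements, so |G| = 24.

Answer: 24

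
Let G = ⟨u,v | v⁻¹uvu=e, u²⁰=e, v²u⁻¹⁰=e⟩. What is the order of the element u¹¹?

Compute successive powers until reaching e:
  (u¹¹)¹ = u¹¹, (u¹¹)² = u², (u¹¹)³ = u¹³, (u¹¹)⁴ = u⁴, (u¹¹)⁵ = u¹⁵, (u¹¹)⁶ = u⁶, (u¹¹)⁷ = u¹⁷, (u¹¹)⁸ = u⁸, (u¹¹)⁹ = u¹⁹, (u¹¹)¹⁰ = u¹⁰, (u¹¹)¹¹ = u, (u¹¹)¹² = u¹², (u¹¹)¹³ = u³, (u¹¹)¹⁴ = u¹⁴, (u¹¹)¹⁵ = u⁵, (u¹¹)¹⁶ = u¹⁶, (u¹¹)¹⁷ = u⁷, (u¹¹)¹⁸ = u¹⁸, (u¹¹)¹⁹ = u⁹, (u¹¹)²⁰ = e.
The smallest positive k with (u¹¹)ᵏ = e is 20.

Answer: 20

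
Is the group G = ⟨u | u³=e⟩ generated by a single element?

|G| = 3. The element u has order 3 (its powers give 3 distinct elements), so ⟨u⟩ = G and G is cyclic.

Answer: Yes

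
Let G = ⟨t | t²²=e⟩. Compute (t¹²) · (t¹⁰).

Compute (t¹²) · (t¹⁰) by multiplying left to right and reducing via the relations at each step:
  (t¹²) · t¹⁰ = e

Answer: e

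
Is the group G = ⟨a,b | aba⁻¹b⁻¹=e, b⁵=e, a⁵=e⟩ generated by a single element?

|G| = 25, but the maximum element order in G is 5 < 25. No single element generates all of G, so G is not cyclic.

Answer: No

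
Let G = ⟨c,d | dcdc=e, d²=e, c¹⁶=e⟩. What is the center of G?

An element z ∈ Z(G) iff z commutes with every generator.
For example c⁸ is central: (c⁸)·c = c⁹ = c·(c⁸); (c⁸)·d = c⁸d = d·(c⁸).
Whereas c ∉ Z(G) since c·d = cd ≠ c¹⁵d = d·c.
Checking each of the 32 elements this way gives Z(G) = {e, c⁸}, of order 2.

Answer: {e, c⁸}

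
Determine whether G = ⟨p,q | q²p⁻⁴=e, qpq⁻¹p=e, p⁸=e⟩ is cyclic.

Every cyclic group is abelian. But p·q = pq while q·p = p³q⁻¹, so p·q ≠ q·p and G is not abelian. Hence G is not cyclic.

Answer: No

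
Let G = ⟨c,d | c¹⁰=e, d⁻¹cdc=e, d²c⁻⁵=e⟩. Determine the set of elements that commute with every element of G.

An element z ∈ Z(G) iff z commutes with every generator.
For example c⁵ is central: (c⁵)·c = c⁶ = c·(c⁵); (c⁵)·d = d⁻¹ = d·(c⁵).
Whereas c ∉ Z(G) since c·d = cd ≠ c⁴d⁻¹ = d·c.
Checking each of the 20 elements this way gives Z(G) = {e, c⁵}, of order 2.

Answer: {e, c⁵}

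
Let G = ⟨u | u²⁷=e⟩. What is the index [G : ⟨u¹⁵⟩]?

First find ord(u¹⁵) by computing successive powers:
  (u¹⁵)¹ = u¹⁵, (u¹⁵)² = u³, (u¹⁵)³ = u¹⁸, (u¹⁵)⁴ = u⁶, (u¹⁵)⁵ = u²¹, (u¹⁵)⁶ = u⁹, (u¹⁵)⁷ = u²⁴, (u¹⁵)⁸ = u¹², (u¹⁵)⁹ = e.
So |⟨u¹⁵⟩| = ord(u¹⁵) = 9. With |G| = 27, by Lagrange [G : ⟨u¹⁵⟩] = 27/9 = 3.

Answer: 3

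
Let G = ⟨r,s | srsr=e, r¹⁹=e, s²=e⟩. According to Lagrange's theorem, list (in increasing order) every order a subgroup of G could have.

|G| = 38 = 2 · 19. By Lagrange's theorem the order of any subgroup divides 38; the divisors of 38 are 1, 2, 19, 38.

Answer: 1, 2, 19, 38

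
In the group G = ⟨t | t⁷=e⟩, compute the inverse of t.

The order of t is 7 (smallest k with tᵏ = e), so t⁻¹ = t⁶ = t⁶.
Check: t · (t⁶) → t · t⁶ = e, giving e as required.

Answer: t⁶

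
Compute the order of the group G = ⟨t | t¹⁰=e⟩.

G is generated by a single element, so G is cyclic. The relator gives t¹⁰ = e and no smaller power is forced to be e, so the 10 powers {e, t, t², t³, t⁴, t⁵, t⁶, t⁷, t⁸, t⁹} are distinct. Hence |G| = 10.

Answer: 10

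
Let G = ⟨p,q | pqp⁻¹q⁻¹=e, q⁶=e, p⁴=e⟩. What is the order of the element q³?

Compute successive powers until reaching e:
  (q³)¹ = q³, (q³)² = e.
The smallest positive k with (q³)ᵏ = e is 2.

Answer: 2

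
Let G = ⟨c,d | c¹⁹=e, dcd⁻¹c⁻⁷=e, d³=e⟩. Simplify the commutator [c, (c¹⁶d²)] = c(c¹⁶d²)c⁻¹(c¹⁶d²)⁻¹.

[c, (c¹⁶d²)] = c·(c¹⁶d²)·c⁻¹·(c¹⁶d²)⁻¹.
  c · (c¹⁶d²) = c¹⁷d²
  (c¹⁷d²) · (c¹⁸) = c⁶d²
  (c⁶d²) · (c²d) = c⁹

Answer: c⁹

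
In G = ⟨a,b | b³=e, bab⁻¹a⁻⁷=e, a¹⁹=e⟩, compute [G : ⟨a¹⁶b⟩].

First find ord(a¹⁶b) by computing successive powers:
  (a¹⁶b)¹ = a¹⁶b, (a¹⁶b)² = a¹⁴b², (a¹⁶b)³ = e.
So |⟨a¹⁶b⟩| = ord(a¹⁶b) = 3. With |G| = 57, by Lagrange [G : ⟨a¹⁶b⟩] = 57/3 = 19.

Answer: 19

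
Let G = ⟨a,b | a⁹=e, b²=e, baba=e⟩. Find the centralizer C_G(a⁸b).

⟨a⁸b⟩ ⊆ C_G(a⁸b) since powers of a⁸b commute with a⁸b; so |C_G(a⁸b)| ≥ |⟨a⁸b⟩| = 2.
By orbit–stabilizer, |C_G(a⁸b)| = |G| / |conj. class of a⁸b| = 18 / 9 = 2.
The 2 elements commuting with a⁸b are {e, a⁸b}.

Answer: {e, a⁸b}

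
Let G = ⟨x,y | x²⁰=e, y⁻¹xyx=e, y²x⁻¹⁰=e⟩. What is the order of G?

Enumerate words in the generators, reducing via the relations: the distinct elements are
  {e, x, y, xy, x², x³, x⁴, x⁵, x⁶, x⁷, x⁸, x⁹, x²y, x³y, x¹², x¹³, x¹¹, x¹⁰, x¹⁴, x¹⁵, x¹⁶, x¹⁷, x¹⁸, x¹⁹, x⁴y, x⁵y, x⁶y, x⁷y, x⁸y, x⁹y, y⁻¹, xy⁻¹, x²y⁻¹, x³y⁻¹, x⁴y⁻¹, x⁵y⁻¹, x⁶y⁻¹, x⁷y⁻¹, x⁸y⁻¹, x⁹y⁻¹}.
No further products give new elements, so |G| = 40.

Answer: 40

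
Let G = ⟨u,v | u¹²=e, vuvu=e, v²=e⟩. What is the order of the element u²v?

Compute successive powers until reaching e:
  (u²v)¹ = u²v, (u²v)² = e.
The smallest positive k with (u²v)ᵏ = e is 2.

Answer: 2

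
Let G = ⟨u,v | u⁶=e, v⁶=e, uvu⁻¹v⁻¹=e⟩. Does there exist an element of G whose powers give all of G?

|G| = 36, but the maximum element order in G is 6 < 36. No single element generates all of G, so G is not cyclic.

Answer: No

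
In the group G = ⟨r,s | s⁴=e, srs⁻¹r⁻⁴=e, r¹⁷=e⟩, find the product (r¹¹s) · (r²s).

Compute (r¹¹s) · (r²s) by multiplying left to right and reducing via the relations at each step:
  (r¹¹s) · r² = r²s
  (r²s) · s = r²s²

Answer: r²s²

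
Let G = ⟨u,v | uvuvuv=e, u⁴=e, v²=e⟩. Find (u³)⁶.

Compute successive powers of (u³), reducing at each step:
  (u³)²: (u³) · u³ = u²
  (u³)³: (u²) · u³ = u
  (u³)⁴: u · u³ = e
  (u³)⁵: e · u³ = u³
  (u³)⁶: (u³) · u³ = u²

Answer: u²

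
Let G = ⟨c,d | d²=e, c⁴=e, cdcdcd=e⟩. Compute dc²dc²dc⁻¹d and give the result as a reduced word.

Multiply left to right, reducing at each step:
  d · c² = dc²
  (dc²) · d = dc²d
  (dc²d) · c² = c²dc²d
  (c²dc²d) · d = c²dc²
  (c²dc²) · c⁻¹ = c²dc
  (c²dc) · d = cdc³

Answer: cdc³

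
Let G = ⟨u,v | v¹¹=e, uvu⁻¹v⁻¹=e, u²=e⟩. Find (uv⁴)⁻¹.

The order of (uv⁴) is 22 (smallest k with (uv⁴)ᵏ = e), so (uv⁴)⁻¹ = (uv⁴)²¹ = uv⁷.
Check: (uv⁴) · (uv⁷) → (uv⁴) · u = v⁴;   (v⁴) · v⁷ = e, giving e as required.

Answer: uv⁷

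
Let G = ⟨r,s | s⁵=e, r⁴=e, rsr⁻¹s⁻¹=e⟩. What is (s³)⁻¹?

The order of (s³) is 5 (smallest k with (s³)ᵏ = e), so (s³)⁻¹ = (s³)⁴ = s².
Check: (s³) · (s²) → (s³) · s² = e, giving e as required.

Answer: s²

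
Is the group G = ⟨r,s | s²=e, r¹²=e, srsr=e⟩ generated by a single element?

Every cyclic group is abelian. But r·s = rs while s·r = r¹¹s, so r·s ≠ s·r and G is not abelian. Hence G is not cyclic.

Answer: No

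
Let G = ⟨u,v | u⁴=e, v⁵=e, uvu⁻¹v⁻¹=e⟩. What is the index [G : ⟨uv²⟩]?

First find ord(uv²) by computing successive powers:
  (uv²)¹ = uv², (uv²)² = u²v⁴, (uv²)³ = u³v, (uv²)⁴ = v³, (uv²)⁵ = u, (uv²)⁶ = u²v², (uv²)⁷ = u³v⁴, (uv²)⁸ = v, (uv²)⁹ = uv³, (uv²)¹⁰ = u², (uv²)¹¹ = u³v², (uv²)¹² = v⁴, (uv²)¹³ = uv, (uv²)¹⁴ = u²v³, (uv²)¹⁵ = u³, (uv²)¹⁶ = v², (uv²)¹⁷ = uv⁴, (uv²)¹⁸ = u²v, (uv²)¹⁹ = u³v³, (uv²)²⁰ = e.
So |⟨uv²⟩| = ord(uv²) = 20. With |G| = 20, by Lagrange [G : ⟨uv²⟩] = 20/20 = 1.

Answer: 1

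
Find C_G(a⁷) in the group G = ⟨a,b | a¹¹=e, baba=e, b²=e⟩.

⟨a⁷⟩ ⊆ C_G(a⁷) since powers of a⁷ commute with a⁷; so |C_G(a⁷)| ≥ |⟨a⁷⟩| = 11.
By orbit–stabilizer, |C_G(a⁷)| = |G| / |conj. class of a⁷| = 22 / 2 = 11.
The 11 elements commuting with a⁷ are {e, a, a², a³, a⁴, a⁵, a⁶, a⁷, a⁸, a⁹, a¹⁰}.

Answer: {e, a, a², a³, a⁴, a⁵, a⁶, a⁷, a⁸, a⁹, a¹⁰}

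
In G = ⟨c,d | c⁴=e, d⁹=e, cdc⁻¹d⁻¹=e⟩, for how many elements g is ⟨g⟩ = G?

G is cyclic of order 36. An element generates G iff its order is 36, and a cyclic group of order 36 has exactly φ(36) = 12 such elements.

Answer: 12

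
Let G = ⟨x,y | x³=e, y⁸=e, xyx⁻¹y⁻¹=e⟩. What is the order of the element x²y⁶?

Compute successive powers until reaching e:
  (x²y⁶)¹ = x²y⁶, (x²y⁶)² = xy⁴, (x²y⁶)³ = y², (x²y⁶)⁴ = x², (x²y⁶)⁵ = xy⁶, (x²y⁶)⁶ = y⁴, (x²y⁶)⁷ = x²y², (x²y⁶)⁸ = x, (x²y⁶)⁹ = y⁶, (x²y⁶)¹⁰ = x²y⁴, (x²y⁶)¹¹ = xy², (x²y⁶)¹² = e.
The smallest positive k with (x²y⁶)ᵏ = e is 12.

Answer: 12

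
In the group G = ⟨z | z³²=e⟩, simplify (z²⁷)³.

Compute successive powers of (z²⁷), reducing at each step:
  (z²⁷)²: (z²⁷) · z²⁷ = z²²
  (z²⁷)³: (z²²) · z²⁷ = z¹⁷

Answer: z¹⁷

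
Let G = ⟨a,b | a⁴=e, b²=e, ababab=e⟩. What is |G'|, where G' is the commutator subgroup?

G' = [G, G] is generated by all commutators. The generator-pair commutators are: [a, b] = a²ba.
The subgroup they normally generate is {e, a², ab, ba³, a²ba, a³b, a²ba³, ba, aba², ba²b, a²ba²b, a³ba²}, of order 12.
Check: |G/G'| = 24/12 = 2 is the order of the abelianisation.

Answer: 12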